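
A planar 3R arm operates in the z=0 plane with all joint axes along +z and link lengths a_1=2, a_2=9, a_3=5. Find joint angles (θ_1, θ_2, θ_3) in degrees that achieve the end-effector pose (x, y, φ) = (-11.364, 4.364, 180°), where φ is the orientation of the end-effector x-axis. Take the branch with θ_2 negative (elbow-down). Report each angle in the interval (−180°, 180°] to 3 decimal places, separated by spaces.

wrist centre = target − a_3·(cos φ, sin φ) = (-6.3640, 4.3640)
cos θ_2 = (59.5450−2²−9²)/(2·2·9) = -0.7071; θ_2 = -134.9981° (elbow-down)
β = atan2(4.3640,-6.3640) = 145.5603°; ψ = atan2(-6.3642,-4.3638) = -124.4375°
θ_1 = β − ψ = 269.9978°
θ_3 = φ − θ_1 − θ_2 = 45.0004° (wrapped to (-180°,180°])

-90.002 -134.998 45.000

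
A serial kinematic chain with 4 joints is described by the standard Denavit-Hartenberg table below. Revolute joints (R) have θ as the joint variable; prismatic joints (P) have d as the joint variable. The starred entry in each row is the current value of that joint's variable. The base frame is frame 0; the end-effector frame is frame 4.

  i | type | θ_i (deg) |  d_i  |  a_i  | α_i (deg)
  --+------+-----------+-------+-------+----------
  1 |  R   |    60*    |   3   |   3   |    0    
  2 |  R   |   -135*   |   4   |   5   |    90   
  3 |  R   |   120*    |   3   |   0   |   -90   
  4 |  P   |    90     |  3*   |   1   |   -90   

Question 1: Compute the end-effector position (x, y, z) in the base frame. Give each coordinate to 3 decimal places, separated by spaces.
0.190 -0.240 5.500

after link 1: o_1 = (1.5000, 2.5981, 3.0000)
after link 2: o_2 = (2.7941, -2.2316, 7.0000)
after link 3: o_3 = (-0.1037, -3.0080, 7.0000)
after link 4: o_4 = (0.1898, -0.2396, 5.5000)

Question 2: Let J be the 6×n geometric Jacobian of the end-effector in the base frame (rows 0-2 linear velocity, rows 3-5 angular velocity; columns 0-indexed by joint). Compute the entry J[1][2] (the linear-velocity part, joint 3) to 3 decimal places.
axis z_2 = (-0.9659,-0.2588,0.0000); lever o_n−o_2 = (-2.6043,1.9919,-1.5000)
cross product → J_v[:, 2] = (0.3882,-1.4489,-2.5981)
J_ω[:, 2] = z_2
entry J[1][2] = -1.4489

-1.449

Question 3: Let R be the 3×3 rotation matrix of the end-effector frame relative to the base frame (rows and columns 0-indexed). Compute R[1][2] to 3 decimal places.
End-effector z-axis (col 2 of R) = (0.1294,-0.4830,-0.8660)
R[1][2] = -0.4830

-0.483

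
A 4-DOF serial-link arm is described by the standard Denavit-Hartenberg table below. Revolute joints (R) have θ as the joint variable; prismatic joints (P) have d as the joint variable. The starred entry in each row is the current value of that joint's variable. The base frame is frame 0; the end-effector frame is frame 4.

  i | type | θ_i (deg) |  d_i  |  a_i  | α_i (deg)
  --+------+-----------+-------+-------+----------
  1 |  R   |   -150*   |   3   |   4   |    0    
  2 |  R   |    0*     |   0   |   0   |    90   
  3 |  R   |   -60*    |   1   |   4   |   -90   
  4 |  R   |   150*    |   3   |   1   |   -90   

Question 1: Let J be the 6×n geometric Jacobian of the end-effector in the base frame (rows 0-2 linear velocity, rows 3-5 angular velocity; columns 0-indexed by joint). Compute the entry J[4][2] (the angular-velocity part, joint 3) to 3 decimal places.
axis z_2 = (-0.5000,0.8660,0.0000); lever o_n−o_2 = (-3.8571,-1.6495,-1.2141)
cross product → J_v[:, 2] = (-1.0514,-0.6071,4.1651)
J_ω[:, 2] = z_2
entry J[4][2] = 0.8660

0.866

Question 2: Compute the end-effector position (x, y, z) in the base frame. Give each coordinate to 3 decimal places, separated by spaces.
-7.321 -3.650 1.786

after link 1: o_1 = (-3.4641, -2.0000, 3.0000)
after link 2: o_2 = (-3.4641, -2.0000, 3.0000)
after link 3: o_3 = (-5.6962, -2.1340, -0.4641)
after link 4: o_4 = (-7.3212, -3.6495, 1.7859)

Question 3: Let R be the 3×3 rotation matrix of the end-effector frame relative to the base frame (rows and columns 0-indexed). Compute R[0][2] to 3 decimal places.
-0.217

End-effector z-axis (col 2 of R) = (-0.2165,0.8750,0.4330)
R[0][2] = -0.2165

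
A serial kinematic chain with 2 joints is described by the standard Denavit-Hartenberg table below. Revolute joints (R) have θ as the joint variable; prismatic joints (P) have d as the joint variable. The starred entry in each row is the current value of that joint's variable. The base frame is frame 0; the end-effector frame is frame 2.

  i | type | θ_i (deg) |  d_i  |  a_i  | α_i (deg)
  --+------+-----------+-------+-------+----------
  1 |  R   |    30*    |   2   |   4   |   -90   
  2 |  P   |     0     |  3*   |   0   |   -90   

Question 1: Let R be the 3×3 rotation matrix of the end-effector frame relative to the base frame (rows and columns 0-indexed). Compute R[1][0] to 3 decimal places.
0.500

End-effector x-axis (col 0 of R) = (0.8660,0.5000,0.0000)
R[1][0] = 0.5000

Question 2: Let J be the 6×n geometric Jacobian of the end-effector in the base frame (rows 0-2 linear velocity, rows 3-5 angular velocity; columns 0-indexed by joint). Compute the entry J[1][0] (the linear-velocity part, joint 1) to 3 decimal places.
1.964

axis z_0 = ẑ; lever o_n−o_0 = (1.9641,4.5981,2.0000)
cross product → J_v[:, 0] = (-4.5981,1.9641,0.0000)
J_ω[:, 0] = z_0
entry J[1][0] = 1.9641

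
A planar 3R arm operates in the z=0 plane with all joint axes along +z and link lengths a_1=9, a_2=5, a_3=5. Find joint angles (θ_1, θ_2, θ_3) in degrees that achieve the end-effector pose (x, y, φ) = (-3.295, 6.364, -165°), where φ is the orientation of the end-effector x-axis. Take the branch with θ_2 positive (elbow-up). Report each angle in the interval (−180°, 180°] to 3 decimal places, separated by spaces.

wrist centre = target − a_3·(cos φ, sin φ) = (1.5346, 7.6581)
cos θ_2 = (61.0015−9²−5²)/(2·9·5) = -0.5000; θ_2 = 119.9989° (elbow-up)
β = atan2(7.6581,1.5346) = 78.6684°; ψ = atan2(4.3302,6.5001) = 33.6705°
θ_1 = β − ψ = 44.9980°
θ_3 = φ − θ_1 − θ_2 = 30.0031° (wrapped to (-180°,180°])

44.998 119.999 30.003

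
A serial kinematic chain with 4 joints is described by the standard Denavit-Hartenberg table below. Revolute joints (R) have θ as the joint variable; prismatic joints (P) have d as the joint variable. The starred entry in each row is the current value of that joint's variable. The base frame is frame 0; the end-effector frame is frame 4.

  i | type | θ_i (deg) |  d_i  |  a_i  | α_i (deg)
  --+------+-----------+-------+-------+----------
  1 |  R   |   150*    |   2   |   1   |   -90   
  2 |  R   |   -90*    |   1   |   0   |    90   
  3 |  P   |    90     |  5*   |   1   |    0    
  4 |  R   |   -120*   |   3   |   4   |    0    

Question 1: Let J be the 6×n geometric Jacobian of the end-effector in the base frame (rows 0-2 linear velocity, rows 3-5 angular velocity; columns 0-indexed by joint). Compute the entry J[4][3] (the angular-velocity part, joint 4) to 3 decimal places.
-0.500

axis z_3 = (0.8660,-0.5000,0.0000); lever o_n−o_3 = (3.5981,0.2321,3.4641)
cross product → J_v[:, 3] = (-1.7321,-3.0000,2.0000)
J_ω[:, 3] = z_3
entry J[4][3] = -0.5000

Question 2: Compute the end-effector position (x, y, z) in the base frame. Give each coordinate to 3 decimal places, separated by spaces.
after link 1: o_1 = (-0.8660, 0.5000, 2.0000)
after link 2: o_2 = (-1.3660, -0.3660, 2.0000)
after link 3: o_3 = (2.4641, -3.7321, 2.0000)
after link 4: o_4 = (6.0622, -3.5000, 5.4641)

6.062 -3.500 5.464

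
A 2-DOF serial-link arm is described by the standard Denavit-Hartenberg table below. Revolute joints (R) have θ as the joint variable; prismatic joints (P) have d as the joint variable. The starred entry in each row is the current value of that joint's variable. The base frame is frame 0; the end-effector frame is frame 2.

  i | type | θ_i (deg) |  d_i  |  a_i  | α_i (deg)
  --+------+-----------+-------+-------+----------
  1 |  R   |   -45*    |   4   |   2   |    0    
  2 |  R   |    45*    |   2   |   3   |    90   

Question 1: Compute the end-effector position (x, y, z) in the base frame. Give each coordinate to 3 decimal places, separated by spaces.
4.414 -1.414 6.000

after link 1: o_1 = (1.4142, -1.4142, 4.0000)
after link 2: o_2 = (4.4142, -1.4142, 6.0000)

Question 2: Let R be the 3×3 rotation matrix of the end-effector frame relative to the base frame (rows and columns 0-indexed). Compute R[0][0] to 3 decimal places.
End-effector x-axis (col 0 of R) = (1.0000,0.0000,0.0000)
R[0][0] = 1.0000

1.000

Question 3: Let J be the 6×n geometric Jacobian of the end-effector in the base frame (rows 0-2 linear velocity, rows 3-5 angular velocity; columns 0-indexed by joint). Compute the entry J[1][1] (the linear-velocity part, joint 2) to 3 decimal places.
3.000

axis z_1 = (0.0000,0.0000,1.0000); lever o_n−o_1 = (3.0000,0.0000,2.0000)
cross product → J_v[:, 1] = (0.0000,3.0000,0.0000)
J_ω[:, 1] = z_1
entry J[1][1] = 3.0000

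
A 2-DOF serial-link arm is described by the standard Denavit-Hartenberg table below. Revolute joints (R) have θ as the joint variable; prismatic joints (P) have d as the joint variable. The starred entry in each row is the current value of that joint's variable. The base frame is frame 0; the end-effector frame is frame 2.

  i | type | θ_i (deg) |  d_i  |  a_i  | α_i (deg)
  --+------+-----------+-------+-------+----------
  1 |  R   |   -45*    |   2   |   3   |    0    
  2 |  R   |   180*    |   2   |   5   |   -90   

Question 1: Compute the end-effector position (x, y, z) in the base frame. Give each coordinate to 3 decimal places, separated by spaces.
after link 1: o_1 = (2.1213, -2.1213, 2.0000)
after link 2: o_2 = (-1.4142, 1.4142, 4.0000)

-1.414 1.414 4.000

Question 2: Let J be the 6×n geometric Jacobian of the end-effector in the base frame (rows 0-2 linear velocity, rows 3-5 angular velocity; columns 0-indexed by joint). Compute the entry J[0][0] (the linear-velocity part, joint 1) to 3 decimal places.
-1.414

axis z_0 = ẑ; lever o_n−o_0 = (-1.4142,1.4142,4.0000)
cross product → J_v[:, 0] = (-1.4142,-1.4142,0.0000)
J_ω[:, 0] = z_0
entry J[0][0] = -1.4142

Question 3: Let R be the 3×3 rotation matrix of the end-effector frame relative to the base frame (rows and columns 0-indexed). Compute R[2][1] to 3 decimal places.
End-effector y-axis (col 1 of R) = (-0.0000,-0.0000,-1.0000)
R[2][1] = -1.0000

-1.000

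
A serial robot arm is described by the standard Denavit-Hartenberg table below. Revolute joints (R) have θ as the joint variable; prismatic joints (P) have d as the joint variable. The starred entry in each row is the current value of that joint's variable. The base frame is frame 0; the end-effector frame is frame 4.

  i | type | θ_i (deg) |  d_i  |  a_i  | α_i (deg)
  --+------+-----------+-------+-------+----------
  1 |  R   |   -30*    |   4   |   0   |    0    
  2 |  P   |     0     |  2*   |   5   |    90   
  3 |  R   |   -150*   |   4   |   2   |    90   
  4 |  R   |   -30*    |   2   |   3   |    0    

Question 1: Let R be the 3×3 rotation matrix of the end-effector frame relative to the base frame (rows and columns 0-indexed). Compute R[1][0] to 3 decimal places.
End-effector x-axis (col 0 of R) = (-0.3995,0.8080,-0.4330)
R[1][0] = 0.8080

0.808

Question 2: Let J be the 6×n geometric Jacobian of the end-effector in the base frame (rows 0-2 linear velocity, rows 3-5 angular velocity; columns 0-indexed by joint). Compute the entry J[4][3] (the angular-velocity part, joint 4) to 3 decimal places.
axis z_3 = (-0.4330,0.2500,0.8660); lever o_n−o_3 = (-2.0646,2.9240,0.4330)
cross product → J_v[:, 3] = (-2.4240,-1.6005,-0.7500)
J_ω[:, 3] = z_3
entry J[4][3] = 0.2500

0.250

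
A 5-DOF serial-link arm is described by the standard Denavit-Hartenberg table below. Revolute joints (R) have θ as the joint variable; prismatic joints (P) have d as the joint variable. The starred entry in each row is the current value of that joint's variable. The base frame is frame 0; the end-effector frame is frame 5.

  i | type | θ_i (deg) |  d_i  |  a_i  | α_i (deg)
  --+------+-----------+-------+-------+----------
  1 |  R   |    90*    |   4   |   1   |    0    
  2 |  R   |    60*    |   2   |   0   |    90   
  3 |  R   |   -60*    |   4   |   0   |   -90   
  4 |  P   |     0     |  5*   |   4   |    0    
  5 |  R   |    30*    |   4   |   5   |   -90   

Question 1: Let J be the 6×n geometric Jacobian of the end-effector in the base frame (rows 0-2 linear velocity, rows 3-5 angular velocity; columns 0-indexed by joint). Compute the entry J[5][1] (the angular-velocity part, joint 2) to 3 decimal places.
1.000

axis z_1 = (0.0000,0.0000,1.0000); lever o_n−o_1 = (-9.6071,7.2787,-0.7141)
cross product → J_v[:, 1] = (-7.2787,-9.6071,0.0000)
J_ω[:, 1] = z_1
entry J[5][1] = 1.0000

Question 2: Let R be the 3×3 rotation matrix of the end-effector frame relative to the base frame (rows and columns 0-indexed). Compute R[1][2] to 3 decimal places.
End-effector z-axis (col 2 of R) = (-0.2165,-0.8750,0.4330)
R[1][2] = -0.8750

-0.875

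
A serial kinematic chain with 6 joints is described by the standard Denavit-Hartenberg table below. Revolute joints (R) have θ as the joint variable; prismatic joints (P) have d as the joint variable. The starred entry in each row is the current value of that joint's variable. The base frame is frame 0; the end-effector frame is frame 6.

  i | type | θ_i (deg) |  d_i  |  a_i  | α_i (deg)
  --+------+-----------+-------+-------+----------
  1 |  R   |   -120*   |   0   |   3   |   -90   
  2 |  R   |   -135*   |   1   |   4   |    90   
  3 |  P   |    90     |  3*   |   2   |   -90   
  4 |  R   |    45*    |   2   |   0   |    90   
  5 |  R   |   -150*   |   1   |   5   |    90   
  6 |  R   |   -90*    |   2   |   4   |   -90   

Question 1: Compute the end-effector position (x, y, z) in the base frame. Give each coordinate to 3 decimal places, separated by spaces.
after link 1: o_1 = (-1.5000, -2.5981, 0.0000)
after link 2: o_2 = (0.7802, -0.6486, 2.8284)
after link 3: o_3 = (3.5729, 0.1885, 0.7071)
after link 4: o_4 = (2.8658, -1.0362, -0.7071)
after link 5: o_5 = (3.0430, 3.9801, -1.6044)
after link 6: o_6 = (-1.3813, 3.3882, -1.3291)

-1.381 3.388 -1.329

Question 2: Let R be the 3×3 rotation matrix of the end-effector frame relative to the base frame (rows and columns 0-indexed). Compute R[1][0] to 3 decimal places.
End-effector x-axis (col 0 of R) = (-0.8624,-0.0795,0.5000)
R[1][0] = -0.0795

-0.079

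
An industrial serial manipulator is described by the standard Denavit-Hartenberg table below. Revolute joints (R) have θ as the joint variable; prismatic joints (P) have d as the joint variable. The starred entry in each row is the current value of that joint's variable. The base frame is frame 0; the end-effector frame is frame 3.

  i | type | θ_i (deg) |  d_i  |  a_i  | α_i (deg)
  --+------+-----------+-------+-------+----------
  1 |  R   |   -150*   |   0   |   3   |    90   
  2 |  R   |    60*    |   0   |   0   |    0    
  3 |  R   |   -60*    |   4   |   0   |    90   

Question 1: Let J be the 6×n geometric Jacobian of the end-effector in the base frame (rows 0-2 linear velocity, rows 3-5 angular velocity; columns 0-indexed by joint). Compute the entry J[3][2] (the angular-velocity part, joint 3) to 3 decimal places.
axis z_2 = (-0.5000,0.8660,0.0000); lever o_n−o_2 = (-2.0000,3.4641,0.0000)
cross product → J_v[:, 2] = (0.0000,-0.0000,0.0000)
J_ω[:, 2] = z_2
entry J[3][2] = -0.5000

-0.500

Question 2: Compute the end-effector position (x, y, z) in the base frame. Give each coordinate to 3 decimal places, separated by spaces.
after link 1: o_1 = (-2.5981, -1.5000, 0.0000)
after link 2: o_2 = (-2.5981, -1.5000, 0.0000)
after link 3: o_3 = (-4.5981, 1.9641, 0.0000)

-4.598 1.964 0.000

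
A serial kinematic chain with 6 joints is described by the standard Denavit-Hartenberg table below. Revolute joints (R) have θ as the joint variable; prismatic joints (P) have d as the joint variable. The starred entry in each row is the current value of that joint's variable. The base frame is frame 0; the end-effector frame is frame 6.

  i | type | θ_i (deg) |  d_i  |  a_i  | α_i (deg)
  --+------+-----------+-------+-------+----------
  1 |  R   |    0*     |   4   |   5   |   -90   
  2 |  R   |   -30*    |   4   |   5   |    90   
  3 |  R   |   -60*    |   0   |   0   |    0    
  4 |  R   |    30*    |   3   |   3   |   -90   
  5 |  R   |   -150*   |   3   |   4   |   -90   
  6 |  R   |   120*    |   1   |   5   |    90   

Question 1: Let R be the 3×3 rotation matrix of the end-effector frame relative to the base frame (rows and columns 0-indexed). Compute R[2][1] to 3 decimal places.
End-effector y-axis (col 1 of R) = (-0.0580,-0.2500,0.9665)
R[2][1] = 0.9665

0.967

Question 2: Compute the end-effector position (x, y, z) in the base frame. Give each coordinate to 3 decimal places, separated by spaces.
after link 1: o_1 = (5.0000, 0.0000, 4.0000)
after link 2: o_2 = (9.3301, 4.0000, 6.5000)
after link 3: o_3 = (9.3301, 4.0000, 6.5000)
after link 4: o_4 = (10.0801, 2.5000, 10.3971)
after link 5: o_5 = (7.7811, 6.8301, 11.3792)
after link 6: o_6 = (8.0969, 1.7476, 11.1181)

8.097 1.748 11.118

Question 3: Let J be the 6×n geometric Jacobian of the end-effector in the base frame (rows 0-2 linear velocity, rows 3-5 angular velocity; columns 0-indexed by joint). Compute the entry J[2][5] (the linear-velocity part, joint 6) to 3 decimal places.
axis z_5 = (-0.0580,-0.2500,0.9665); lever o_n−o_5 = (0.3158,-5.0825,-0.2611)
cross product → J_v[:, 5] = (4.9776,0.2901,0.3738)
J_ω[:, 5] = z_5
entry J[2][5] = 0.3738

0.374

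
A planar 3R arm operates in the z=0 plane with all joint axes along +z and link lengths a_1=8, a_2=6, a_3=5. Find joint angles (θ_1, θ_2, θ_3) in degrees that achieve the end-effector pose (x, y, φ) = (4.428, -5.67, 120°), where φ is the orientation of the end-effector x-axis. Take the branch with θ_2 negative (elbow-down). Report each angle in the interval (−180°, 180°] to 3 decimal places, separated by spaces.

-30.001 -60.000 -149.999

wrist centre = target − a_3·(cos φ, sin φ) = (6.9280, -10.0001)
cos θ_2 = (147.9997−8²−6²)/(2·8·6) = 0.5000; θ_2 = -60.0002° (elbow-down)
β = atan2(-10.0001,6.9280) = -55.2861°; ψ = atan2(-5.1962,11.0000) = -25.2851°
θ_1 = β − ψ = -30.0011°
θ_3 = φ − θ_1 − θ_2 = -149.9988° (wrapped to (-180°,180°])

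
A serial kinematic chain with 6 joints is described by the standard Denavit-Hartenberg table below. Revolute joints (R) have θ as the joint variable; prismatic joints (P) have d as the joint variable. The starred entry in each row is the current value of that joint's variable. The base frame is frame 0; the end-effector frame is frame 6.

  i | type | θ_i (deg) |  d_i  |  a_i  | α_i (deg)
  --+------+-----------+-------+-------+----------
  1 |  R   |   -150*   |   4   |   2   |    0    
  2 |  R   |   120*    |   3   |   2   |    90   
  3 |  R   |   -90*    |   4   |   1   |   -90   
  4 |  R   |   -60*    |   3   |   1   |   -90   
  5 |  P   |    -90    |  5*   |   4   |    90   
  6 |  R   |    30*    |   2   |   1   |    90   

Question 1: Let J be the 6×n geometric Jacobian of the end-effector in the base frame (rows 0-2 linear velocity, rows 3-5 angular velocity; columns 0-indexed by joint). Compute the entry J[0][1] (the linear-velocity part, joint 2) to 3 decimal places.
5.266

axis z_1 = (0.0000,0.0000,1.0000); lever o_n−o_1 = (8.3522,-5.2655,-2.2631)
cross product → J_v[:, 1] = (5.2655,8.3522,-0.0000)
J_ω[:, 1] = z_1
entry J[0][1] = 5.2655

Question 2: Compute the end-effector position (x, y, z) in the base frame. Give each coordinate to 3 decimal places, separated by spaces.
6.620 -6.266 1.737

after link 1: o_1 = (-1.7321, -1.0000, 4.0000)
after link 2: o_2 = (-0.0000, -2.0000, 7.0000)
after link 3: o_3 = (-2.0000, -5.4641, 6.0000)
after link 4: o_4 = (0.1651, -7.7141, 5.5000)
after link 5: o_5 = (4.8792, -7.5490, 1.1699)
after link 6: o_6 = (6.6202, -6.2655, 1.7369)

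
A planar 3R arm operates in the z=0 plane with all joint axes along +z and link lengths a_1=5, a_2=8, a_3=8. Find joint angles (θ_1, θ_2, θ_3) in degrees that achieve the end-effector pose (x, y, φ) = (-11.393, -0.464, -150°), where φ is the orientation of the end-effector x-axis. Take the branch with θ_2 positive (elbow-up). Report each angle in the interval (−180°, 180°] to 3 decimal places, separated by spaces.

wrist centre = target − a_3·(cos φ, sin φ) = (-4.4648, 3.5360)
cos θ_2 = (32.4377−5²−8²)/(2·5·8) = -0.7070; θ_2 = 134.9937° (elbow-up)
β = atan2(3.5360,-4.4648) = 141.6217°; ψ = atan2(5.6575,-0.6562) = 96.6164°
θ_1 = β − ψ = 45.0054°
θ_3 = φ − θ_1 − θ_2 = 30.0010° (wrapped to (-180°,180°])

45.005 134.994 30.001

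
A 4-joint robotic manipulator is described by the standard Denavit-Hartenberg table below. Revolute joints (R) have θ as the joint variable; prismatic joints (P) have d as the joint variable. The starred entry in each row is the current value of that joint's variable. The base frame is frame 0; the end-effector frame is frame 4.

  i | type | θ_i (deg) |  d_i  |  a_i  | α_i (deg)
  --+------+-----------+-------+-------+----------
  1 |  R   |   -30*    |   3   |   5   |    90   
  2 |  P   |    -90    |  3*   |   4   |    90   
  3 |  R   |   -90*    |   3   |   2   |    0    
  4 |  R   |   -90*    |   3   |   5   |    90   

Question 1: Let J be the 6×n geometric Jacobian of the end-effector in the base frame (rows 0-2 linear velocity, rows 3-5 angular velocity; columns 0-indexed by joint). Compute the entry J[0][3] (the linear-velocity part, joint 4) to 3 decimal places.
2.500

axis z_3 = (-0.8660,0.5000,-0.0000); lever o_n−o_3 = (-2.5981,1.5000,5.0000)
cross product → J_v[:, 3] = (2.5000,4.3301,-0.0000)
J_ω[:, 3] = z_3
entry J[0][3] = 2.5000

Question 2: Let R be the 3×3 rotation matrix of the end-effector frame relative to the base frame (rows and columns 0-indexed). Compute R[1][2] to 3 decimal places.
-0.866

End-effector z-axis (col 2 of R) = (-0.5000,-0.8660,0.0000)
R[1][2] = -0.8660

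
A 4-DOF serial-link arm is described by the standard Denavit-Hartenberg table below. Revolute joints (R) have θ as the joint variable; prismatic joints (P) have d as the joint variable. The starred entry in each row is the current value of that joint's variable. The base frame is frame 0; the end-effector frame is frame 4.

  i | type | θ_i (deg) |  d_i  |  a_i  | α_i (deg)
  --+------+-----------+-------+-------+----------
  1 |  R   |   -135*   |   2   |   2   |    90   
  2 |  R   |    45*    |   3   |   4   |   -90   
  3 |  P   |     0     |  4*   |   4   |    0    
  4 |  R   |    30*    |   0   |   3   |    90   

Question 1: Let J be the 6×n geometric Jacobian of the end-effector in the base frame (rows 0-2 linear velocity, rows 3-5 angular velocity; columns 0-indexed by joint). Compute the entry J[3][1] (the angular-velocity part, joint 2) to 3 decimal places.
-0.707

axis z_1 = (-0.7071,0.7071,0.0000); lever o_n−o_1 = (-4.3597,-2.2384,10.3224)
cross product → J_v[:, 1] = (7.2990,7.2990,4.6655)
J_ω[:, 1] = z_1
entry J[3][1] = -0.7071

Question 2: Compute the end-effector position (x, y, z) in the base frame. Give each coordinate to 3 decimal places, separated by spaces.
-5.774 -3.653 12.322

after link 1: o_1 = (-1.4142, -1.4142, 2.0000)
after link 2: o_2 = (-5.5355, -1.2929, 4.8284)
after link 3: o_3 = (-5.5355, -1.2929, 10.4853)
after link 4: o_4 = (-5.7739, -3.6526, 12.3224)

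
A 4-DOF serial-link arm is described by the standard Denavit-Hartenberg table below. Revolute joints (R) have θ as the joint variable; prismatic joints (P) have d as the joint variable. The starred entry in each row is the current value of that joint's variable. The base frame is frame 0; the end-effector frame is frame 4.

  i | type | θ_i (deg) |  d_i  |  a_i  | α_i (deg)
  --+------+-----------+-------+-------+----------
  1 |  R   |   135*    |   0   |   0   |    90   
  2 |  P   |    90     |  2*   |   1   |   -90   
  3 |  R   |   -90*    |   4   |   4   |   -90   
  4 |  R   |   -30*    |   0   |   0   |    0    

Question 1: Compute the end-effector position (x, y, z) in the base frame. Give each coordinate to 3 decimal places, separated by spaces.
after link 1: o_1 = (0.0000, 0.0000, 0.0000)
after link 2: o_2 = (1.4142, 1.4142, 1.0000)
after link 3: o_3 = (7.0711, 1.4142, 1.0000)
after link 4: o_4 = (7.0711, 1.4142, 1.0000)

7.071 1.414 1.000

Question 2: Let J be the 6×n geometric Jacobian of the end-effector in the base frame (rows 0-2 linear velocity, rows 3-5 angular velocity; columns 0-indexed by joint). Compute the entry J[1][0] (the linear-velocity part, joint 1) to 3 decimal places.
axis z_0 = ẑ; lever o_n−o_0 = (7.0711,1.4142,1.0000)
cross product → J_v[:, 0] = (-1.4142,7.0711,0.0000)
J_ω[:, 0] = z_0
entry J[1][0] = 7.0711

7.071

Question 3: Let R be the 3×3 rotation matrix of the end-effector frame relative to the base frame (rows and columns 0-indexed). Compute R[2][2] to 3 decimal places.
End-effector z-axis (col 2 of R) = (-0.0000,-0.0000,1.0000)
R[2][2] = 1.0000

1.000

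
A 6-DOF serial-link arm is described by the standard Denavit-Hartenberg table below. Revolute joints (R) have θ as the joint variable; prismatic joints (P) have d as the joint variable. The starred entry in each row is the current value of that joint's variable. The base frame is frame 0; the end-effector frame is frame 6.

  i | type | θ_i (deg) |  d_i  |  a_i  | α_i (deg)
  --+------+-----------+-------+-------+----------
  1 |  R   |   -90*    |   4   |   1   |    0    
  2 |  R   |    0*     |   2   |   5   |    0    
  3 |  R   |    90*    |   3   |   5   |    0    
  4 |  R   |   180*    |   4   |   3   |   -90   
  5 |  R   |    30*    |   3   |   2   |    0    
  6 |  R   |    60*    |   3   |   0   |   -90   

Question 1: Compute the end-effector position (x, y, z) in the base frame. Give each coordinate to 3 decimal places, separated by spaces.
after link 1: o_1 = (0.0000, -1.0000, 4.0000)
after link 2: o_2 = (0.0000, -6.0000, 6.0000)
after link 3: o_3 = (5.0000, -6.0000, 9.0000)
after link 4: o_4 = (2.0000, -6.0000, 13.0000)
after link 5: o_5 = (0.2679, -9.0000, 12.0000)
after link 6: o_6 = (0.2679, -12.0000, 12.0000)

0.268 -12.000 12.000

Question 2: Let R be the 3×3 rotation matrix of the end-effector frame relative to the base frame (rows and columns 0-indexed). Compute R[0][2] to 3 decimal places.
End-effector z-axis (col 2 of R) = (1.0000,-0.0000,-0.0000)
R[0][2] = 1.0000

1.000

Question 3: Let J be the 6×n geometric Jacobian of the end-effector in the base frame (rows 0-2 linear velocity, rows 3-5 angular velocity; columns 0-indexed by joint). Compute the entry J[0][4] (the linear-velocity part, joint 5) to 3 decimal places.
axis z_4 = (-0.0000,-1.0000,0.0000); lever o_n−o_4 = (-1.7321,-6.0000,-1.0000)
cross product → J_v[:, 4] = (1.0000,-0.0000,-1.7321)
J_ω[:, 4] = z_4
entry J[0][4] = 1.0000

1.000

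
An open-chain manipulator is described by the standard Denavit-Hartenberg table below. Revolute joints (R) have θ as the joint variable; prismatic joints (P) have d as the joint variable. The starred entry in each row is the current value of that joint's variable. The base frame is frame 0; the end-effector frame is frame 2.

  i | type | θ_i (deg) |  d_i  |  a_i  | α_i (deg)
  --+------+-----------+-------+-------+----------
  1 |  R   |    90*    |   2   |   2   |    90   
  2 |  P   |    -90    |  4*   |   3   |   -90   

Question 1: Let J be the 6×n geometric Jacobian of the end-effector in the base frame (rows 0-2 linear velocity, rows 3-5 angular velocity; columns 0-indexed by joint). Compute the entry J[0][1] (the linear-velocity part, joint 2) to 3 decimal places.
prismatic axis z_1 = (1.0000,-0.0000,0.0000)
J_v[:, 1] = z_1; J_ω[:, 1] = (0,0,0)
entry J[0][1] = 1.0000

1.000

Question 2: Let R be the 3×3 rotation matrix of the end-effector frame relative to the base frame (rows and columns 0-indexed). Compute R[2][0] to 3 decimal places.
End-effector x-axis (col 0 of R) = (0.0000,0.0000,-1.0000)
R[2][0] = -1.0000

-1.000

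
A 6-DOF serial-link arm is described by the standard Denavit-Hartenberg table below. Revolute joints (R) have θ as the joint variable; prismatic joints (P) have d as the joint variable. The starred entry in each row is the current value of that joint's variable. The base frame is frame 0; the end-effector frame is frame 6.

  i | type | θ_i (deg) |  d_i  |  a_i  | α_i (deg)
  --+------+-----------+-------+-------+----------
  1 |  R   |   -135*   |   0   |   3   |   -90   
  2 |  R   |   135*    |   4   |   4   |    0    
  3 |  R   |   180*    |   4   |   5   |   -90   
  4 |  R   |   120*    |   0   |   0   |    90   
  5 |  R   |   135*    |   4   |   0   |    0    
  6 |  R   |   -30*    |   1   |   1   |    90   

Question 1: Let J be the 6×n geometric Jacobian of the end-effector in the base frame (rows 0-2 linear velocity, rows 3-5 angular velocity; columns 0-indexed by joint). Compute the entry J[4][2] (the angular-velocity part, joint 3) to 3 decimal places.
-0.707

axis z_2 = (0.7071,-0.7071,0.0000); lever o_n−o_2 = (-3.9936,-6.4319,6.0059)
cross product → J_v[:, 2] = (-4.2468,-4.2468,-7.3719)
J_ω[:, 2] = z_2
entry J[4][2] = -0.7071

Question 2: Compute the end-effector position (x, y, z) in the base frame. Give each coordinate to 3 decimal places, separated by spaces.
after link 1: o_1 = (-2.1213, -2.1213, 0.0000)
after link 2: o_2 = (2.7071, -2.9497, -2.8284)
after link 3: o_3 = (3.0355, -8.2782, 0.7071)
after link 4: o_4 = (3.0355, -8.2782, 0.7071)
after link 5: o_5 = (-0.1107, -8.5960, 3.1566)
after link 6: o_6 = (-1.2865, -9.3816, 3.1775)

-1.286 -9.382 3.177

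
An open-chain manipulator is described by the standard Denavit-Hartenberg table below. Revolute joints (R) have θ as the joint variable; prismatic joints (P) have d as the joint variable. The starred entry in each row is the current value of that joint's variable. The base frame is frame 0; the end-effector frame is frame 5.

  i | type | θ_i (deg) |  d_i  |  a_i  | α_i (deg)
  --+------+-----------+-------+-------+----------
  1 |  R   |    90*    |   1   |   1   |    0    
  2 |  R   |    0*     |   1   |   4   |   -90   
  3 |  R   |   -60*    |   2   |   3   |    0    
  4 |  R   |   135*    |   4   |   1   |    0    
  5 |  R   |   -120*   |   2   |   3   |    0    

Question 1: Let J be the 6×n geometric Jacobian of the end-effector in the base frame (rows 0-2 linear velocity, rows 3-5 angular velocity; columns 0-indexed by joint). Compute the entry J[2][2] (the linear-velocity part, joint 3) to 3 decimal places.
axis z_2 = (-1.0000,0.0000,0.0000); lever o_n−o_2 = (-8.0000,3.8801,3.7535)
cross product → J_v[:, 2] = (-0.0000,3.7535,-3.8801)
J_ω[:, 2] = z_2
entry J[2][2] = -3.8801

-3.880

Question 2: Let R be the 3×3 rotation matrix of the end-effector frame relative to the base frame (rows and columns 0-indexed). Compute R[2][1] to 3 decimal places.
End-effector y-axis (col 1 of R) = (-0.0000,0.7071,-0.7071)
R[2][1] = -0.7071

-0.707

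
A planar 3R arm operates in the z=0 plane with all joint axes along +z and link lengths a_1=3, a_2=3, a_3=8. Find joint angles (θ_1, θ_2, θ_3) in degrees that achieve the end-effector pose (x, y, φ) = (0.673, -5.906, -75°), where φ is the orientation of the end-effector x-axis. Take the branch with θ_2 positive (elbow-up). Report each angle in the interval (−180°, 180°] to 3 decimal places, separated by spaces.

wrist centre = target − a_3·(cos φ, sin φ) = (-1.3976, 1.8214)
cos θ_2 = (5.2707−3²−3²)/(2·3·3) = -0.7072; θ_2 = 135.0063° (elbow-up)
β = atan2(1.8214,-1.3976) = 127.4988°; ψ = atan2(2.1211,0.8784) = 67.5032°
θ_1 = β − ψ = 59.9956°
θ_3 = φ − θ_1 − θ_2 = 89.9981° (wrapped to (-180°,180°])

59.996 135.006 89.998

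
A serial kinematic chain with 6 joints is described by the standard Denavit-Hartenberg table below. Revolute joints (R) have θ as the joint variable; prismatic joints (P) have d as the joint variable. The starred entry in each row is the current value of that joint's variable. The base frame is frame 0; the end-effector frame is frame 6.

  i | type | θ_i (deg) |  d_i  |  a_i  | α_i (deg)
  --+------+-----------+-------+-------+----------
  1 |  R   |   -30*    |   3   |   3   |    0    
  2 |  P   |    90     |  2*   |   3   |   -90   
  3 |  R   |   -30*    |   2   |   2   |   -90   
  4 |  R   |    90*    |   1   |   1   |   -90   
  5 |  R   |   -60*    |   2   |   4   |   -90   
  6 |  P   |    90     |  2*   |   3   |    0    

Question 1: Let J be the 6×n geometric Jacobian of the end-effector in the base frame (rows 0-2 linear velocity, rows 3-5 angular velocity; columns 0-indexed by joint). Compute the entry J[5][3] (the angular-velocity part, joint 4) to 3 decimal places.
-0.866

axis z_3 = (0.2500,0.4330,-0.8660); lever o_n−o_3 = (5.3971,-0.1160,-2.5000)
cross product → J_v[:, 3] = (-1.1830,-4.0490,-2.3660)
J_ω[:, 3] = z_3
entry J[5][3] = -0.8660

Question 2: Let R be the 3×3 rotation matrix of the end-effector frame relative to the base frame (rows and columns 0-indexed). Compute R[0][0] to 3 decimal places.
0.433

End-effector x-axis (col 0 of R) = (0.4330,0.7500,0.5000)
R[0][0] = 0.4330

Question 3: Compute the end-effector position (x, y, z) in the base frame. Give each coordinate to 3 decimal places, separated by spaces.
8.629 3.482 3.500

after link 1: o_1 = (2.5981, -1.5000, 3.0000)
after link 2: o_2 = (4.0981, 1.0981, 5.0000)
after link 3: o_3 = (3.2321, 3.5981, 6.0000)
after link 4: o_4 = (4.3481, 3.5311, 5.1340)
after link 5: o_5 = (6.0801, 2.5311, 1.1340)
after link 6: o_6 = (8.6292, 3.4821, 3.5000)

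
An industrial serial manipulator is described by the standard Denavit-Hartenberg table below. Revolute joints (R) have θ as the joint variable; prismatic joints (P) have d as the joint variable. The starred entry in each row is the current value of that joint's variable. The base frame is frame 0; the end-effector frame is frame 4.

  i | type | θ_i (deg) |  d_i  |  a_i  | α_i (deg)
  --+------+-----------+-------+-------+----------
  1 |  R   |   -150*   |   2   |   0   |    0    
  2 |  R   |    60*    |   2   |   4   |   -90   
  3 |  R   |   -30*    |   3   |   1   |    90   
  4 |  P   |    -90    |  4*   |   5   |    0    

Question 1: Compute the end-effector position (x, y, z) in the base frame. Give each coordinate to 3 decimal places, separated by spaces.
-2.000 -2.866 7.964

after link 1: o_1 = (0.0000, 0.0000, 2.0000)
after link 2: o_2 = (-0.0000, -4.0000, 4.0000)
after link 3: o_3 = (3.0000, -4.8660, 4.5000)
after link 4: o_4 = (-2.0000, -2.8660, 7.9641)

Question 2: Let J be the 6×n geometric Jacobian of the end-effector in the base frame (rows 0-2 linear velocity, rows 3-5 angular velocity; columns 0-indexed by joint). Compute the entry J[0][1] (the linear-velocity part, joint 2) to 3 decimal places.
2.866

axis z_1 = (0.0000,0.0000,1.0000); lever o_n−o_1 = (-2.0000,-2.8660,5.9641)
cross product → J_v[:, 1] = (2.8660,-2.0000,0.0000)
J_ω[:, 1] = z_1
entry J[0][1] = 2.8660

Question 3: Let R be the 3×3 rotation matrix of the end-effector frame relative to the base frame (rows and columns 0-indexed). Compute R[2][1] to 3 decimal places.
0.500

End-effector y-axis (col 1 of R) = (-0.0000,-0.8660,0.5000)
R[2][1] = 0.5000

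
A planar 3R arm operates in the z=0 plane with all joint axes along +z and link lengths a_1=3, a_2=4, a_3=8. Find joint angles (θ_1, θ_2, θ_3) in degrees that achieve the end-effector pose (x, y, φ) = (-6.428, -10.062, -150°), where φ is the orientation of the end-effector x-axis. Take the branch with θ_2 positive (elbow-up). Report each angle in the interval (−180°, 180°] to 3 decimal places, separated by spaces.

-120.001 60.005 -90.004

wrist centre = target − a_3·(cos φ, sin φ) = (0.5002, -6.0620)
cos θ_2 = (36.9980−3²−4²)/(2·3·4) = 0.4999; θ_2 = 60.0054° (elbow-up)
β = atan2(-6.0620,0.5002) = -85.2830°; ψ = atan2(3.4643,4.9997) = 34.7182°
θ_1 = β − ψ = -120.0012°
θ_3 = φ − θ_1 − θ_2 = -90.0042° (wrapped to (-180°,180°])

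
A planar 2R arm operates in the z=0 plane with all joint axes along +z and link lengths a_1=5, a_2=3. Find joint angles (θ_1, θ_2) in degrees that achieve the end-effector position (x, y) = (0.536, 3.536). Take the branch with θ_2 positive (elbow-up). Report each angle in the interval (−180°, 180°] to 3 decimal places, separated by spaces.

cos θ_2 = (12.7906−5²−3²)/(2·5·3) = -0.7070; θ_2 = 134.9897° (elbow-up)
β = atan2(3.5360,0.5360) = 81.3805°; ψ = atan2(2.1217,2.8791) = 36.3881°
θ_1 = β − ψ = 44.9924°

44.992 134.990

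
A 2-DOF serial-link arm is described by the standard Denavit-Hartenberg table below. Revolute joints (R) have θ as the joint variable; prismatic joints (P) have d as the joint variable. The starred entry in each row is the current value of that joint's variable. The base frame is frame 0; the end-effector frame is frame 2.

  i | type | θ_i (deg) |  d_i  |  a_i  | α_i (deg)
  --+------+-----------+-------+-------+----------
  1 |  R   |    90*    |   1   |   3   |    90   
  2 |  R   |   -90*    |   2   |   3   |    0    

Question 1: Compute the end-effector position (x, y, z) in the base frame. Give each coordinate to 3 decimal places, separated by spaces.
after link 1: o_1 = (0.0000, 3.0000, 1.0000)
after link 2: o_2 = (2.0000, 3.0000, -2.0000)

2.000 3.000 -2.000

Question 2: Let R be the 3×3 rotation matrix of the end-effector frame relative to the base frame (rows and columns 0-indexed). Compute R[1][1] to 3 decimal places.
End-effector y-axis (col 1 of R) = (0.0000,1.0000,0.0000)
R[1][1] = 1.0000

1.000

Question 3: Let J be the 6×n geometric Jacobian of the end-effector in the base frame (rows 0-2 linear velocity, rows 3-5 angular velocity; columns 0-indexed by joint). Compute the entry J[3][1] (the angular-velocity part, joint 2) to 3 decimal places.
axis z_1 = (1.0000,-0.0000,0.0000); lever o_n−o_1 = (2.0000,0.0000,-3.0000)
cross product → J_v[:, 1] = (0.0000,3.0000,0.0000)
J_ω[:, 1] = z_1
entry J[3][1] = 1.0000

1.000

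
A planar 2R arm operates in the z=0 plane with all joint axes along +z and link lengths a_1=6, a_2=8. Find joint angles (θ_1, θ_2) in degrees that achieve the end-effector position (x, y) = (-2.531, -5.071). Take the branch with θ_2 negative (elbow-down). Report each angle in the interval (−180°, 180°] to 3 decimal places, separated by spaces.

cos θ_2 = (32.1210−6²−8²)/(2·6·8) = -0.7071; θ_2 = -134.9973° (elbow-down)
β = atan2(-5.0710,-2.5310) = -116.5244°; ψ = atan2(-5.6571,0.3434) = -86.5261°
θ_1 = β − ψ = -29.9982°

-29.998 -134.997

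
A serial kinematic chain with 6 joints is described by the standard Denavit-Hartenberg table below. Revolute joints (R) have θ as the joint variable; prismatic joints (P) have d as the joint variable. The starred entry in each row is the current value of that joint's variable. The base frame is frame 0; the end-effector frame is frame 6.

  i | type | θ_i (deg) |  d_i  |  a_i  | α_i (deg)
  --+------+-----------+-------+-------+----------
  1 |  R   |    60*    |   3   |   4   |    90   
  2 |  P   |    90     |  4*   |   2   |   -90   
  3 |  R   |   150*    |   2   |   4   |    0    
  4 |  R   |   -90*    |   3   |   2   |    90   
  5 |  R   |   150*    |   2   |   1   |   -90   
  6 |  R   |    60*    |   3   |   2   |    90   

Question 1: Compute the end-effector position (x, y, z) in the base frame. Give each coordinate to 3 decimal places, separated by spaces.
after link 1: o_1 = (2.0000, 3.4641, 3.0000)
after link 2: o_2 = (5.4641, 1.4641, 5.0000)
after link 3: o_3 = (2.7321, 0.7321, 1.5359)
after link 4: o_4 = (-0.2679, -1.0000, 2.5359)
after link 5: o_5 = (0.9976, -2.3080, 3.8349)
after link 6: o_6 = (3.0712, -1.0825, 1.1519)

3.071 -1.083 1.152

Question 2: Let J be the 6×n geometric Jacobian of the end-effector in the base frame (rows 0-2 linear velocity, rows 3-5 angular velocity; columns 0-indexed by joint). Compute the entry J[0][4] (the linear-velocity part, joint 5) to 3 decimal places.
0.417

axis z_4 = (0.4330,-0.2500,0.8660); lever o_n−o_4 = (3.3391,-0.0825,-1.3840)
cross product → J_v[:, 4] = (0.4175,3.4910,0.7990)
J_ω[:, 4] = z_4
entry J[0][4] = 0.4175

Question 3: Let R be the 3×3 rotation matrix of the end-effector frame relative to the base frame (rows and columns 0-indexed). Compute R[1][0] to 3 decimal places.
End-effector x-axis (col 0 of R) = (-0.1752,-0.1875,-0.9665)
R[1][0] = -0.1875

-0.188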